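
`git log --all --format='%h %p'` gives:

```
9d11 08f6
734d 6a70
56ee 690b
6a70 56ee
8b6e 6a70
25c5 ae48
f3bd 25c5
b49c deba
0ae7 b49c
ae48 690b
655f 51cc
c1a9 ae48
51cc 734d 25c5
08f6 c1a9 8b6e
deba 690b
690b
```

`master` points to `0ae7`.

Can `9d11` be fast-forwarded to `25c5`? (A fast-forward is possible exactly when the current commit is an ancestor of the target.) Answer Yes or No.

No

A fast-forward from 9d11 to 25c5 is possible iff 9d11 is an ancestor of 25c5.
Ancestors of 25c5: {25c5, 690b, ae48}.
9d11 is not among them, so fast-forward is not possible.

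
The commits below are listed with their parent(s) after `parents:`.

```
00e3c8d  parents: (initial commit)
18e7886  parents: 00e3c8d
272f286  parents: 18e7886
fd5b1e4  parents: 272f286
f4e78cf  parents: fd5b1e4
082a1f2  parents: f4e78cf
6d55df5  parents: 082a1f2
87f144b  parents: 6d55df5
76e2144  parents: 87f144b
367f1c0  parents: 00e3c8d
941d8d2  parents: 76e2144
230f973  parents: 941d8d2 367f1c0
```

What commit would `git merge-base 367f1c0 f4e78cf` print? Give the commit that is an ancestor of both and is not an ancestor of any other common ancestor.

00e3c8d

Ancestors of 367f1c0: {00e3c8d, 367f1c0}.
Ancestors of f4e78cf: {00e3c8d, 18e7886, 272f286, f4e78cf, fd5b1e4}.
Common ancestors: {00e3c8d}.
The only common ancestor is 00e3c8d, so it is the merge base.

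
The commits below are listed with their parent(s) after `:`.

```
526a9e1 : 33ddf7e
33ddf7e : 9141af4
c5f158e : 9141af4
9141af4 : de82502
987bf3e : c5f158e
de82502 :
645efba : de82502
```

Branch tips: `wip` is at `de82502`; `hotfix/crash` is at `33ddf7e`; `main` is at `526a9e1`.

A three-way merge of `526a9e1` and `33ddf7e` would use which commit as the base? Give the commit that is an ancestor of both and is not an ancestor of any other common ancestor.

33ddf7e

Ancestors of 526a9e1: {33ddf7e, 526a9e1, 9141af4, de82502}.
Ancestors of 33ddf7e: {33ddf7e, 9141af4, de82502}.
Common ancestors: {33ddf7e, 9141af4, de82502}.
Among these, 33ddf7e is not an ancestor of any other common ancestor — it is the merge base.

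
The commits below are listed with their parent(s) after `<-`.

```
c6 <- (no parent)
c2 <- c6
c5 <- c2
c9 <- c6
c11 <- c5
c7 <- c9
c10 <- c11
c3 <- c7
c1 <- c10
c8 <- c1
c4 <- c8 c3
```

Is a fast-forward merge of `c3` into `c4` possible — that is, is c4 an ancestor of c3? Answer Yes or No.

A fast-forward from c4 to c3 is possible iff c4 is an ancestor of c3.
Ancestors of c3: {c3, c6, c7, c9}.
c4 is not among them, so fast-forward is not possible.

No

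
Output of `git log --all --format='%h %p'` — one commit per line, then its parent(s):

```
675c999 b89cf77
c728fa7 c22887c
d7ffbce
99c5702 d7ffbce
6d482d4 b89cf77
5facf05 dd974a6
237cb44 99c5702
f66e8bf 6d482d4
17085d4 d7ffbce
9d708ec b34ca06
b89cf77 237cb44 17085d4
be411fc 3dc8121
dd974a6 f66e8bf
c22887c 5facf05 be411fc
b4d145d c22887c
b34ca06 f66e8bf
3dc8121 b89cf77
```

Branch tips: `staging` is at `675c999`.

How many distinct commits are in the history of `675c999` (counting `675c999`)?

6

Walking parent pointers from 675c999: reachable set = {17085d4, 237cb44, 675c999, 99c5702, b89cf77, d7ffbce}.
That is 6 commits.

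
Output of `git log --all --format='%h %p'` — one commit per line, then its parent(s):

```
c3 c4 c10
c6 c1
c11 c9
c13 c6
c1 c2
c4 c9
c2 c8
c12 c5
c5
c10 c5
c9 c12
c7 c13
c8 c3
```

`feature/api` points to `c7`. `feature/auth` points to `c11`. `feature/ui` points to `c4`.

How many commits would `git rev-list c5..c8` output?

6

Reachable from c8: {c10, c12, c3, c4, c5, c8, c9}.
Reachable from c5: {c5}.
In c8's history but not c5's: {c10, c12, c3, c4, c8, c9} — 6 commits.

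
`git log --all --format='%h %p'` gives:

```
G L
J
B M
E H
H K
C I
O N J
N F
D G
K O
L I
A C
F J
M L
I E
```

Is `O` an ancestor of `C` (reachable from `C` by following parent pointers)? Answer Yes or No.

Ancestors of C (commits reachable by following parents): {C, E, F, H, I, J, K, N, O}.
O is in that set, so it is an ancestor of C.

Yes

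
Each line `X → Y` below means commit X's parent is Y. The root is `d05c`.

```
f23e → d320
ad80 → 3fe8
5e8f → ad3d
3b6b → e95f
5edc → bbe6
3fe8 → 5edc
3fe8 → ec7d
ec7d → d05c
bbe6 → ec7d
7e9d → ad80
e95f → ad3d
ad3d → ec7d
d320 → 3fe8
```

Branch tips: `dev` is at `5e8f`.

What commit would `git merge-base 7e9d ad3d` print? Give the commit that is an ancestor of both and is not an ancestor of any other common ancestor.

ec7d

Ancestors of 7e9d: {3fe8, 5edc, 7e9d, ad80, bbe6, d05c, ec7d}.
Ancestors of ad3d: {ad3d, d05c, ec7d}.
Common ancestors: {d05c, ec7d}.
Among these, ec7d is not an ancestor of any other common ancestor — it is the merge base.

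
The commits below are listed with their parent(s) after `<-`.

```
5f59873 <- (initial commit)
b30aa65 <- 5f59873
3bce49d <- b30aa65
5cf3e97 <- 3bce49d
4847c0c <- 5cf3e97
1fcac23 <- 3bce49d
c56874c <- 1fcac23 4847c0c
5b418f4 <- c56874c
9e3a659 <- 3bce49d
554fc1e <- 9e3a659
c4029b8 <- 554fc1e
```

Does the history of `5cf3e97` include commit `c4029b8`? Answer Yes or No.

Ancestors of 5cf3e97: {3bce49d, 5cf3e97, 5f59873, b30aa65}.
c4029b8 is not in that set, so it is not an ancestor of 5cf3e97.

No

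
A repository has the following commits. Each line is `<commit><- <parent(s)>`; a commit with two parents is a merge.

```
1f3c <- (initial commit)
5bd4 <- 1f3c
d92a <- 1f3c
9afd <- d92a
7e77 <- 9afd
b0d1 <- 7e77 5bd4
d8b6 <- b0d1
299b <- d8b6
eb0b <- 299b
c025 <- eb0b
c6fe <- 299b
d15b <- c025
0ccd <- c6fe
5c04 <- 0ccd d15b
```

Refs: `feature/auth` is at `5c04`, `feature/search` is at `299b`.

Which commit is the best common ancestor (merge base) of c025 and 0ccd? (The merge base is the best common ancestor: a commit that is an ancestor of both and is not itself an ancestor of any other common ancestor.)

299b

Ancestors of c025: {1f3c, 299b, 5bd4, 7e77, 9afd, b0d1, c025, d8b6, d92a, eb0b}.
Ancestors of 0ccd: {0ccd, 1f3c, 299b, 5bd4, 7e77, 9afd, b0d1, c6fe, d8b6, d92a}.
Common ancestors: {1f3c, 299b, 5bd4, 7e77, 9afd, b0d1, d8b6, d92a}.
Among these, 299b is not an ancestor of any other common ancestor — it is the merge base.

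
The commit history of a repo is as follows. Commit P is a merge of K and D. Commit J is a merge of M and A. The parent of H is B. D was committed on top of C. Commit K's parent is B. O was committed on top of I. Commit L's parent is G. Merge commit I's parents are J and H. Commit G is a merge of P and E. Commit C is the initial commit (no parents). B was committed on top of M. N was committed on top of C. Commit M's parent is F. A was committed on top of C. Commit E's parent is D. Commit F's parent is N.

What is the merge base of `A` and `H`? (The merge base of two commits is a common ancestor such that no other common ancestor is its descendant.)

Ancestors of A: {A, C}.
Ancestors of H: {B, C, F, H, M, N}.
Common ancestors: {C}.
The only common ancestor is C, so it is the merge base.

C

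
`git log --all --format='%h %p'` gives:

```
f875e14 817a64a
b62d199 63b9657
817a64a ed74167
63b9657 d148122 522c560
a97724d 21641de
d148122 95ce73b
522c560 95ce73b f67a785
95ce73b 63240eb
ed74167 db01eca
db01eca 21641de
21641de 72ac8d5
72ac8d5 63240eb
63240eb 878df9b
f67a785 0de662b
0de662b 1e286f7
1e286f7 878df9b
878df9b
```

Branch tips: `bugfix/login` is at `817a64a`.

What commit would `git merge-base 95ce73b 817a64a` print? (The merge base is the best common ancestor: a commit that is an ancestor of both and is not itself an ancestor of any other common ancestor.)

Ancestors of 95ce73b: {63240eb, 878df9b, 95ce73b}.
Ancestors of 817a64a: {21641de, 63240eb, 72ac8d5, 817a64a, 878df9b, db01eca, ed74167}.
Common ancestors: {63240eb, 878df9b}.
Among these, 63240eb is not an ancestor of any other common ancestor — it is the merge base.

63240eb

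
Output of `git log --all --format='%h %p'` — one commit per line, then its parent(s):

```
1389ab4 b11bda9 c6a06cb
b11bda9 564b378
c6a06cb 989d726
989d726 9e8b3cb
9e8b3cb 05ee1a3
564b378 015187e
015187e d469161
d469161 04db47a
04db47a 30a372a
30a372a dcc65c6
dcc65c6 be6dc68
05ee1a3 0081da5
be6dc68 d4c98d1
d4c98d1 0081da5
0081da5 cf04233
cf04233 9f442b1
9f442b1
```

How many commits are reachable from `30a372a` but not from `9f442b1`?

Reachable from 30a372a: {0081da5, 30a372a, 9f442b1, be6dc68, cf04233, d4c98d1, dcc65c6}.
Reachable from 9f442b1: {9f442b1}.
In 30a372a's history but not 9f442b1's: {0081da5, 30a372a, be6dc68, cf04233, d4c98d1, dcc65c6} — 6 commits.

6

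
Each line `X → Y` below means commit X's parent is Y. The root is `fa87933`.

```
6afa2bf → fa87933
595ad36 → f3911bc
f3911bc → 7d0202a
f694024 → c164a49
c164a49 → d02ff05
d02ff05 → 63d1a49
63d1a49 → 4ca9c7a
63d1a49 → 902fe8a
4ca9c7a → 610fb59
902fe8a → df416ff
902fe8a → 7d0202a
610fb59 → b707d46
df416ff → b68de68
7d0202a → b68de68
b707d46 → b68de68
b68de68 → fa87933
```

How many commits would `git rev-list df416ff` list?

Walking parent pointers from df416ff: reachable set = {b68de68, df416ff, fa87933}.
That is 3 commits.

3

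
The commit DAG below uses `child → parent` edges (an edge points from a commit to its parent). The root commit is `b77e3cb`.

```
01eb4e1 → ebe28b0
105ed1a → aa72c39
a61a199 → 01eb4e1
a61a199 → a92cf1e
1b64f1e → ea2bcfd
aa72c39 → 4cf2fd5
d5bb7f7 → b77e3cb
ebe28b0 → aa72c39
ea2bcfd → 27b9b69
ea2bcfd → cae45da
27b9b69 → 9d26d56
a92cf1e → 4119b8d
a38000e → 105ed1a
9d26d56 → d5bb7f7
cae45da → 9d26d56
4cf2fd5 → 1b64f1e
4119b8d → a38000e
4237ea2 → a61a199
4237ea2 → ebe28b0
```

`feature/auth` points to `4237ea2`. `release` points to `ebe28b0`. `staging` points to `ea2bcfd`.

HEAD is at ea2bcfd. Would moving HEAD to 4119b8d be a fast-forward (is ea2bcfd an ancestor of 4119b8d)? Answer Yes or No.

Yes

A fast-forward from ea2bcfd to 4119b8d is possible iff ea2bcfd is an ancestor of 4119b8d.
Ancestors of 4119b8d: {105ed1a, 1b64f1e, 27b9b69, 4119b8d, 4cf2fd5, 9d26d56, a38000e, aa72c39, b77e3cb, cae45da, d5bb7f7, ea2bcfd}.
ea2bcfd is among them, so fast-forward is possible.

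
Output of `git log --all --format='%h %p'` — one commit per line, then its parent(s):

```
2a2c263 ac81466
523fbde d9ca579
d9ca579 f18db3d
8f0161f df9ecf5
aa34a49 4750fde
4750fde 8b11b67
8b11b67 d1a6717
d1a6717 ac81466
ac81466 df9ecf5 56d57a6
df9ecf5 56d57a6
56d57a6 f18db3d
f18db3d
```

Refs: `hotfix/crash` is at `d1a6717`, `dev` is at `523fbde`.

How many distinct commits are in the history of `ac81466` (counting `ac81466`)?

Walking parent pointers from ac81466: reachable set = {56d57a6, ac81466, df9ecf5, f18db3d}.
That is 4 commits.

4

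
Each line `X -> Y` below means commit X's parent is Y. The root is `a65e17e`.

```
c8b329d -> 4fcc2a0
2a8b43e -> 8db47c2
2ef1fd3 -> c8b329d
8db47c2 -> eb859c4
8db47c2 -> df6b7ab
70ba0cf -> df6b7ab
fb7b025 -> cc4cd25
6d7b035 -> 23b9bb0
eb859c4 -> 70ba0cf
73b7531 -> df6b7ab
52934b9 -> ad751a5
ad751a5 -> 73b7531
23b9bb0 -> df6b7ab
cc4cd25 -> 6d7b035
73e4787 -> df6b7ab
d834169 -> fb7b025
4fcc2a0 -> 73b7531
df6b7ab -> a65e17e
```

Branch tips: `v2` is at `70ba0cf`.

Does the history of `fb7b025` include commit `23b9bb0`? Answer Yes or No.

Ancestors of fb7b025 (commits reachable by following parents): {23b9bb0, 6d7b035, a65e17e, cc4cd25, df6b7ab, fb7b025}.
23b9bb0 is in that set, so it is an ancestor of fb7b025.

Yes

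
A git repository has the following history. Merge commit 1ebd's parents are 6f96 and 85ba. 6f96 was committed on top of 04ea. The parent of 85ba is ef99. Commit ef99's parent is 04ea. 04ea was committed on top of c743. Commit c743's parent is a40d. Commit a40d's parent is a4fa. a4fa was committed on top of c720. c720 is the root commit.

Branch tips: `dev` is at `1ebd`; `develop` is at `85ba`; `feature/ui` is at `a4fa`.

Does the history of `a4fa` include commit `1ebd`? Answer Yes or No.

Ancestors of a4fa: {a4fa, c720}.
1ebd is not in that set, so it is not an ancestor of a4fa.

No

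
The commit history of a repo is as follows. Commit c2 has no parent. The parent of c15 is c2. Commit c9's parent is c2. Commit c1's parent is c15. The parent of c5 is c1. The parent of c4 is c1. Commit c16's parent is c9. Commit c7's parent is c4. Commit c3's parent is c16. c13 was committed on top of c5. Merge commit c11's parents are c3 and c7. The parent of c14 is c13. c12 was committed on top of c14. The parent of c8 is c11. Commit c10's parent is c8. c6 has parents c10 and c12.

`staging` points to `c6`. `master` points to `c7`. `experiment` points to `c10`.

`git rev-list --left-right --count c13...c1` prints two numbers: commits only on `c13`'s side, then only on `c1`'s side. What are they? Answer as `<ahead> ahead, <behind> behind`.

Reachable from c13: {c1, c13, c15, c2, c5}.
Reachable from c1: {c1, c15, c2}.
Only in c13's history (ahead): {c13, c5} — 2.
Only in c1's history (behind): {} — 0.

2 ahead, 0 behind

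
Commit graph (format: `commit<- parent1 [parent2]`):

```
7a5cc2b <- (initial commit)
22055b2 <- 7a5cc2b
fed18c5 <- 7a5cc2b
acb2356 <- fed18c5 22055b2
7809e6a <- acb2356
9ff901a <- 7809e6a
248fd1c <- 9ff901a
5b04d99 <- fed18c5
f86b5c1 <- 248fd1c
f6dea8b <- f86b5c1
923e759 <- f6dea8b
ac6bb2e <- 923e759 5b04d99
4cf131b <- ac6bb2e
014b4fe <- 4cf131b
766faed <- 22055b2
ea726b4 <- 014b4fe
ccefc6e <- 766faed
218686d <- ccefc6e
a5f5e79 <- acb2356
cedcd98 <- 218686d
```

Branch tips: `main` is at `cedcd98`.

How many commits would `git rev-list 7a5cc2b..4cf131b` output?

Reachable from 4cf131b: {22055b2, 248fd1c, 4cf131b, 5b04d99, 7809e6a, 7a5cc2b, 923e759, 9ff901a, ac6bb2e, acb2356, f6dea8b, f86b5c1, fed18c5}.
Reachable from 7a5cc2b: {7a5cc2b}.
In 4cf131b's history but not 7a5cc2b's: {22055b2, 248fd1c, 4cf131b, 5b04d99, 7809e6a, 923e759, 9ff901a, ac6bb2e, acb2356, f6dea8b, f86b5c1, fed18c5} — 12 commits.

12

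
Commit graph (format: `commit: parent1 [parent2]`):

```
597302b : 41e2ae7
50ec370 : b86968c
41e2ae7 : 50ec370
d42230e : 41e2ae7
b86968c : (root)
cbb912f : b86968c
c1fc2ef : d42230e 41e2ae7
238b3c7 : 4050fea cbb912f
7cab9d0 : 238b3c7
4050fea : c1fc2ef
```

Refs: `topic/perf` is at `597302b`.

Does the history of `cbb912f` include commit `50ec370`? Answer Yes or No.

Ancestors of cbb912f: {b86968c, cbb912f}.
50ec370 is not in that set, so it is not an ancestor of cbb912f.

No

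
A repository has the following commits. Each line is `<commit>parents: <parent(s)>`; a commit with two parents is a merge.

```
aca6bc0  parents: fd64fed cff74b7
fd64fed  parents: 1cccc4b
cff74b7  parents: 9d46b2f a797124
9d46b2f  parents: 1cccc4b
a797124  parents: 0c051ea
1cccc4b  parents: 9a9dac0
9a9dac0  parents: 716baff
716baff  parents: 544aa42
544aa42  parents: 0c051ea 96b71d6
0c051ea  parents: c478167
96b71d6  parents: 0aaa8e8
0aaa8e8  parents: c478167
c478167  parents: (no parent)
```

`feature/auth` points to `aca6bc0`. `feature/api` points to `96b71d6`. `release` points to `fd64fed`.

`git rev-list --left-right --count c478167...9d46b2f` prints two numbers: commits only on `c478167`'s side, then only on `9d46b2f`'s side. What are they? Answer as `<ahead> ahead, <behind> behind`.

Reachable from c478167: {c478167}.
Reachable from 9d46b2f: {0aaa8e8, 0c051ea, 1cccc4b, 544aa42, 716baff, 96b71d6, 9a9dac0, 9d46b2f, c478167}.
Only in c478167's history (ahead): {} — 0.
Only in 9d46b2f's history (behind): {0aaa8e8, 0c051ea, 1cccc4b, 544aa42, 716baff, 96b71d6, 9a9dac0, 9d46b2f} — 8.

0 ahead, 8 behind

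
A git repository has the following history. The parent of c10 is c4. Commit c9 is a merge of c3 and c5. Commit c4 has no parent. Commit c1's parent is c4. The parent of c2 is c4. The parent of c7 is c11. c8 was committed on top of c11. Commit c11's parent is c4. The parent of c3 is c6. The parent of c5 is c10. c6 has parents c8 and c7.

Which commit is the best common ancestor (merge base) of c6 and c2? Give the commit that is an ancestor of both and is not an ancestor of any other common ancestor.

c4

Ancestors of c6: {c11, c4, c6, c7, c8}.
Ancestors of c2: {c2, c4}.
Common ancestors: {c4}.
The only common ancestor is c4, so it is the merge base.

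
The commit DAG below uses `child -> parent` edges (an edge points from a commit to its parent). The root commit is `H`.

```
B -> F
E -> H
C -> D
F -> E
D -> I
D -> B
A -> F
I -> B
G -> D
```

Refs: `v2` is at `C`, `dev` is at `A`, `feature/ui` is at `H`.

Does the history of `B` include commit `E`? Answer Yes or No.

Ancestors of B (commits reachable by following parents): {B, E, F, H}.
E is in that set, so it is an ancestor of B.

Yes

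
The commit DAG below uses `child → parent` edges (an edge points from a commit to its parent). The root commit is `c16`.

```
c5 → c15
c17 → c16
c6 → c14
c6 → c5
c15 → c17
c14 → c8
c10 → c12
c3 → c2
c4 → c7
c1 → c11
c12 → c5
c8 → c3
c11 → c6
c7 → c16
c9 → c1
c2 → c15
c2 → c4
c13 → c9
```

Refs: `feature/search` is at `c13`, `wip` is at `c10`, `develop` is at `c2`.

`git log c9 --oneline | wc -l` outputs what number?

14

Walking parent pointers from c9: reachable set = {c1, c11, c14, c15, c16, c17, c2, c3, c4, c5, c6, c7, c8, c9}.
That is 14 commits.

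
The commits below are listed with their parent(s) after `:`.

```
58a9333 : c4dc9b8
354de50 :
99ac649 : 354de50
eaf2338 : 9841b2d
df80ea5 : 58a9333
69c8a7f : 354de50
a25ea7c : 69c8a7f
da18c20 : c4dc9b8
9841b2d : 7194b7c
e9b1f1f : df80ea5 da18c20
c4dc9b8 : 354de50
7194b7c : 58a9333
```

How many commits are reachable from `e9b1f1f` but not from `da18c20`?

3

Reachable from e9b1f1f: {354de50, 58a9333, c4dc9b8, da18c20, df80ea5, e9b1f1f}.
Reachable from da18c20: {354de50, c4dc9b8, da18c20}.
In e9b1f1f's history but not da18c20's: {58a9333, df80ea5, e9b1f1f} — 3 commits.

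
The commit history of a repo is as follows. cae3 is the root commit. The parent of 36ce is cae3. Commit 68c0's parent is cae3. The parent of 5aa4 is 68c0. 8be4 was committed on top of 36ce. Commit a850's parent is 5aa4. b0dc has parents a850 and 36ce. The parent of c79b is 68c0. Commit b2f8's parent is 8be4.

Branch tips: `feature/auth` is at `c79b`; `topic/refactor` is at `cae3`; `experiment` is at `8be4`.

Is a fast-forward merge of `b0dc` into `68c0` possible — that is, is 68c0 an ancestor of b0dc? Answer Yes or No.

Yes

A fast-forward from 68c0 to b0dc is possible iff 68c0 is an ancestor of b0dc.
Ancestors of b0dc: {36ce, 5aa4, 68c0, a850, b0dc, cae3}.
68c0 is among them, so fast-forward is possible.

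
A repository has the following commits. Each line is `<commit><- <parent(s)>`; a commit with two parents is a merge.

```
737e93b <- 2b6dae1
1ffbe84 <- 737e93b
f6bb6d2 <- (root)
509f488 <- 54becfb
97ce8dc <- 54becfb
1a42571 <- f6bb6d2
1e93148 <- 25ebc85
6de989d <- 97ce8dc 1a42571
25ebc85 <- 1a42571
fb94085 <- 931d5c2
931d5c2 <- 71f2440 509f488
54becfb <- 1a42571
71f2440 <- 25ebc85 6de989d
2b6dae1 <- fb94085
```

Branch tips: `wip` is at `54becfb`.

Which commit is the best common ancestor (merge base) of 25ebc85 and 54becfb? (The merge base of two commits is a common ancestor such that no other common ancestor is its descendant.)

1a42571

Ancestors of 25ebc85: {1a42571, 25ebc85, f6bb6d2}.
Ancestors of 54becfb: {1a42571, 54becfb, f6bb6d2}.
Common ancestors: {1a42571, f6bb6d2}.
Among these, 1a42571 is not an ancestor of any other common ancestor — it is the merge base.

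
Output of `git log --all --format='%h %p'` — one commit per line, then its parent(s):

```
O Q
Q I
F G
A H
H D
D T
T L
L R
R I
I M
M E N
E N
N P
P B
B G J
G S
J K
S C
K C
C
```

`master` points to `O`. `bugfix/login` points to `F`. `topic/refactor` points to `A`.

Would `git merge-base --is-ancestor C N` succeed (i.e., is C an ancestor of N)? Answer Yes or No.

Yes

Ancestors of N (commits reachable by following parents): {B, C, G, J, K, N, P, S}.
C is in that set, so it is an ancestor of N.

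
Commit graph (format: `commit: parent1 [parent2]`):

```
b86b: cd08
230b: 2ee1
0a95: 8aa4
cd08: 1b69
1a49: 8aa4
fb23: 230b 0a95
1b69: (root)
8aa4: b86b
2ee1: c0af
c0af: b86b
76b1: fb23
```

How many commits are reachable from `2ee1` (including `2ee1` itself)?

5

Walking parent pointers from 2ee1: reachable set = {1b69, 2ee1, b86b, c0af, cd08}.
That is 5 commits.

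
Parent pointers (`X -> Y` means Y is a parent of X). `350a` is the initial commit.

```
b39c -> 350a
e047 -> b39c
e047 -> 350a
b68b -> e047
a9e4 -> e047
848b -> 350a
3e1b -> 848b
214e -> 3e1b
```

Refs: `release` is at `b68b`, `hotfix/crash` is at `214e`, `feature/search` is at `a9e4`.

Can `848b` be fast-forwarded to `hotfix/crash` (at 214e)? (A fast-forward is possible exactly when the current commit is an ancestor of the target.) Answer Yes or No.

A fast-forward from 848b to 214e is possible iff 848b is an ancestor of 214e.
Ancestors of 214e: {214e, 350a, 3e1b, 848b}.
848b is among them, so fast-forward is possible.

Yes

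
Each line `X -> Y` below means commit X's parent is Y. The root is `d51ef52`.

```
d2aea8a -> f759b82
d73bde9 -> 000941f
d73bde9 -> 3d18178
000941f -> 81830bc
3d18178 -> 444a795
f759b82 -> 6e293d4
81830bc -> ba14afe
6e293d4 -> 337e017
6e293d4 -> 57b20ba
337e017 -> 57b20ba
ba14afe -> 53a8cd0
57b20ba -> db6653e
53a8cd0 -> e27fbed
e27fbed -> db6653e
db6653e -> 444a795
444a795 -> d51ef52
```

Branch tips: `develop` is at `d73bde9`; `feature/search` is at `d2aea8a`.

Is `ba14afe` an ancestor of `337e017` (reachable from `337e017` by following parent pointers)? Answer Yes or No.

Ancestors of 337e017: {337e017, 444a795, 57b20ba, d51ef52, db6653e}.
ba14afe is not in that set, so it is not an ancestor of 337e017.

No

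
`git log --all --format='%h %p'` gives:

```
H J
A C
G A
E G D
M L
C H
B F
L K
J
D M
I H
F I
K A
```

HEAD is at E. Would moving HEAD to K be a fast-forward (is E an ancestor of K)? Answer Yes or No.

A fast-forward from E to K is possible iff E is an ancestor of K.
Ancestors of K: {A, C, H, J, K}.
E is not among them, so fast-forward is not possible.

No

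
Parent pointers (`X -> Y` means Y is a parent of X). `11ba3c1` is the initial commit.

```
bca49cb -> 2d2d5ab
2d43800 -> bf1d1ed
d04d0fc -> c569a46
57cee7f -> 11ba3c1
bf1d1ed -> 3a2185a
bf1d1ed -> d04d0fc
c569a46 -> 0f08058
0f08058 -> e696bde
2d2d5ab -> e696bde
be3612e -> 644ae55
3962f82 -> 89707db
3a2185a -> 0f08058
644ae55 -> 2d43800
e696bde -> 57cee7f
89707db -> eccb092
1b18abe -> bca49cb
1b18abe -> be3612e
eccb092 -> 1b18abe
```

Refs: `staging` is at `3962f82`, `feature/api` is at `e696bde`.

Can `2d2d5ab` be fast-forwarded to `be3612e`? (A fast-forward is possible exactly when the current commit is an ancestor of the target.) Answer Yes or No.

No

A fast-forward from 2d2d5ab to be3612e is possible iff 2d2d5ab is an ancestor of be3612e.
Ancestors of be3612e: {0f08058, 11ba3c1, 2d43800, 3a2185a, 57cee7f, 644ae55, be3612e, bf1d1ed, c569a46, d04d0fc, e696bde}.
2d2d5ab is not among them, so fast-forward is not possible.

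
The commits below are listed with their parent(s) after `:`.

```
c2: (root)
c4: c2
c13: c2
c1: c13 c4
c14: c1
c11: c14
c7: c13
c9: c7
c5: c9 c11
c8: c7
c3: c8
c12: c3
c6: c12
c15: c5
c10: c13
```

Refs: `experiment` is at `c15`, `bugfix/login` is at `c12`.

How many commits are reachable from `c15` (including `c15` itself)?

Walking parent pointers from c15: reachable set = {c1, c11, c13, c14, c15, c2, c4, c5, c7, c9}.
That is 10 commits.

10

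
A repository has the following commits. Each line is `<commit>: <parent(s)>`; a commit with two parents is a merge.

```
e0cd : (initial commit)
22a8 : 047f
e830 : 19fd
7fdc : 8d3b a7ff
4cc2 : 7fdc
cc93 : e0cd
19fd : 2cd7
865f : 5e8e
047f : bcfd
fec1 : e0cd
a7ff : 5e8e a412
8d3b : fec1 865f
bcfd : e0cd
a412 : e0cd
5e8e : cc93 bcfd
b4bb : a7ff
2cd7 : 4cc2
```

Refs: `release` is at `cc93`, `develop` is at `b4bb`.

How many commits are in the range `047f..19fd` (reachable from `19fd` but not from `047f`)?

11

Reachable from 19fd: {19fd, 2cd7, 4cc2, 5e8e, 7fdc, 865f, 8d3b, a412, a7ff, bcfd, cc93, e0cd, fec1}.
Reachable from 047f: {047f, bcfd, e0cd}.
In 19fd's history but not 047f's: {19fd, 2cd7, 4cc2, 5e8e, 7fdc, 865f, 8d3b, a412, a7ff, cc93, fec1} — 11 commits.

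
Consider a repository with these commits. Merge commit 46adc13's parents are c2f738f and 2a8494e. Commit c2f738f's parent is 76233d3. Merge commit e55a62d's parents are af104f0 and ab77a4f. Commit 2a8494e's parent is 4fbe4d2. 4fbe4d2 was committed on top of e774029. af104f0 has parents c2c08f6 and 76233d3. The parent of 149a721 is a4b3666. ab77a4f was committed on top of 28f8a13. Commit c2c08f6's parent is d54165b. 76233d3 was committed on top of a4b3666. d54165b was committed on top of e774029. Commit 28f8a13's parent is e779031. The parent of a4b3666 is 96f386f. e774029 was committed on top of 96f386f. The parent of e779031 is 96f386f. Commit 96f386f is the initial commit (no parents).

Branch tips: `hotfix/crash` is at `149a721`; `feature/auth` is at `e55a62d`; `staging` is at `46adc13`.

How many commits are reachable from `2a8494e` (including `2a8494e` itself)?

Walking parent pointers from 2a8494e: reachable set = {2a8494e, 4fbe4d2, 96f386f, e774029}.
That is 4 commits.

4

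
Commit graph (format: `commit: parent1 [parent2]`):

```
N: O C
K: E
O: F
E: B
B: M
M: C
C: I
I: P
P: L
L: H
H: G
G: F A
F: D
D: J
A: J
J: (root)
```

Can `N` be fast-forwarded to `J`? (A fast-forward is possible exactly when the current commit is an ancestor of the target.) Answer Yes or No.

No

A fast-forward from N to J is possible iff N is an ancestor of J.
Ancestors of J: {J}.
N is not among them, so fast-forward is not possible.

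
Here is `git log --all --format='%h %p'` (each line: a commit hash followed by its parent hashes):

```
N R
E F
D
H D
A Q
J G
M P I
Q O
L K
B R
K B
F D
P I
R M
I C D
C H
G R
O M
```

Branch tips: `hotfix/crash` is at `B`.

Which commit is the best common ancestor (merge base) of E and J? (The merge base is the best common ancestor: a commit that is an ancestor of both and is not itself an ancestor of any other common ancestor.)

D

Ancestors of E: {D, E, F}.
Ancestors of J: {C, D, G, H, I, J, M, P, R}.
Common ancestors: {D}.
The only common ancestor is D, so it is the merge base.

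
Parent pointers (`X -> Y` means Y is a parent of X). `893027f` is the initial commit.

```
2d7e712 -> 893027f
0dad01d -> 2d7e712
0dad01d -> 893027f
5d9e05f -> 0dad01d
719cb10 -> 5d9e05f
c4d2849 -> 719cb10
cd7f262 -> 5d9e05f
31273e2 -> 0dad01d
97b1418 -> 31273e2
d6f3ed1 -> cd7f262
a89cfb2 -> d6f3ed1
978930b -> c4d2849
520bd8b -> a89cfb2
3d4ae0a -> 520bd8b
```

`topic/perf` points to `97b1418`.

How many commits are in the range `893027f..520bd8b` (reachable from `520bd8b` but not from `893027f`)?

7

Reachable from 520bd8b: {0dad01d, 2d7e712, 520bd8b, 5d9e05f, 893027f, a89cfb2, cd7f262, d6f3ed1}.
Reachable from 893027f: {893027f}.
In 520bd8b's history but not 893027f's: {0dad01d, 2d7e712, 520bd8b, 5d9e05f, a89cfb2, cd7f262, d6f3ed1} — 7 commits.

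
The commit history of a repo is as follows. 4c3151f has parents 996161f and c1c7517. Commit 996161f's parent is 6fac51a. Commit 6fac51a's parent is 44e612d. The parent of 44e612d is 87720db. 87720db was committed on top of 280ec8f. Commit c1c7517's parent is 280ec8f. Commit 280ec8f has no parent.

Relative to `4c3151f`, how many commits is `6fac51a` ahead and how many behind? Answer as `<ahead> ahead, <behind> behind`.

0 ahead, 3 behind

Reachable from 6fac51a: {280ec8f, 44e612d, 6fac51a, 87720db}.
Reachable from 4c3151f: {280ec8f, 44e612d, 4c3151f, 6fac51a, 87720db, 996161f, c1c7517}.
Only in 6fac51a's history (ahead): {} — 0.
Only in 4c3151f's history (behind): {4c3151f, 996161f, c1c7517} — 3.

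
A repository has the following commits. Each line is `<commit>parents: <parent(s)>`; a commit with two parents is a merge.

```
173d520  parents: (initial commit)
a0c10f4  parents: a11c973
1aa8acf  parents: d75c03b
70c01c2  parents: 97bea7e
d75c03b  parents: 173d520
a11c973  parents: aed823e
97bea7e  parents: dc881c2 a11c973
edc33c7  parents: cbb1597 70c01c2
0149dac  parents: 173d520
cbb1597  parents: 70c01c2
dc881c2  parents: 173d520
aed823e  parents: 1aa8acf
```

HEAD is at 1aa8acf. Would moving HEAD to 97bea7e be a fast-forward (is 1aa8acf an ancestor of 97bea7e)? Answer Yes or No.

Yes

A fast-forward from 1aa8acf to 97bea7e is possible iff 1aa8acf is an ancestor of 97bea7e.
Ancestors of 97bea7e: {173d520, 1aa8acf, 97bea7e, a11c973, aed823e, d75c03b, dc881c2}.
1aa8acf is among them, so fast-forward is possible.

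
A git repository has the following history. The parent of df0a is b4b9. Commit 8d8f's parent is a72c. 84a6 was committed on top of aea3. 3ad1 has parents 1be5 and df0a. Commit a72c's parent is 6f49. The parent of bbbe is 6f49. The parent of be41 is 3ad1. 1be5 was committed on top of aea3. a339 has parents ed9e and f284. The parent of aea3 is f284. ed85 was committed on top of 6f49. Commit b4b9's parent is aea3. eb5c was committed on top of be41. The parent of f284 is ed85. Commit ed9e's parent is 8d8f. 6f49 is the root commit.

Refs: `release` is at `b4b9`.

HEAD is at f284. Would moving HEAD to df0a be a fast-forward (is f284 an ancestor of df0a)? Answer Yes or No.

Yes

A fast-forward from f284 to df0a is possible iff f284 is an ancestor of df0a.
Ancestors of df0a: {6f49, aea3, b4b9, df0a, ed85, f284}.
f284 is among them, so fast-forward is possible.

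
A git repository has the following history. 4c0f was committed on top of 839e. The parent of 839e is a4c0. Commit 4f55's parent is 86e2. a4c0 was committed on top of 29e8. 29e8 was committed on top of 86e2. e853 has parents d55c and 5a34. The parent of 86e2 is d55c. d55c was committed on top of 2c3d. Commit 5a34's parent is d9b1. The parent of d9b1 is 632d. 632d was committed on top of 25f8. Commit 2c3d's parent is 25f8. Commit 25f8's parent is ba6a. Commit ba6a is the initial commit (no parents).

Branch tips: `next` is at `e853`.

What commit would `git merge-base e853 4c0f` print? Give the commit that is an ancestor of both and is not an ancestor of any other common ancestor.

Ancestors of e853: {25f8, 2c3d, 5a34, 632d, ba6a, d55c, d9b1, e853}.
Ancestors of 4c0f: {25f8, 29e8, 2c3d, 4c0f, 839e, 86e2, a4c0, ba6a, d55c}.
Common ancestors: {25f8, 2c3d, ba6a, d55c}.
Among these, d55c is not an ancestor of any other common ancestor — it is the merge base.

d55c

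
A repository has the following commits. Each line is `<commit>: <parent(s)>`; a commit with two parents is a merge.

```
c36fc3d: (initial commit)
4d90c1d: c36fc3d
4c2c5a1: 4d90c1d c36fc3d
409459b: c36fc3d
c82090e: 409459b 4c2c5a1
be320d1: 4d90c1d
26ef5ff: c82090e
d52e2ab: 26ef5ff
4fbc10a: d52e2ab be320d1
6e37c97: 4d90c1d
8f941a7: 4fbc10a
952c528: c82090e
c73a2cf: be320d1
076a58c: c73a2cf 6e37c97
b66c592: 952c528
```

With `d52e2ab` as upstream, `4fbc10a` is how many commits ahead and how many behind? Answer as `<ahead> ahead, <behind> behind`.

Reachable from 4fbc10a: {26ef5ff, 409459b, 4c2c5a1, 4d90c1d, 4fbc10a, be320d1, c36fc3d, c82090e, d52e2ab}.
Reachable from d52e2ab: {26ef5ff, 409459b, 4c2c5a1, 4d90c1d, c36fc3d, c82090e, d52e2ab}.
Only in 4fbc10a's history (ahead): {4fbc10a, be320d1} — 2.
Only in d52e2ab's history (behind): {} — 0.

2 ahead, 0 behind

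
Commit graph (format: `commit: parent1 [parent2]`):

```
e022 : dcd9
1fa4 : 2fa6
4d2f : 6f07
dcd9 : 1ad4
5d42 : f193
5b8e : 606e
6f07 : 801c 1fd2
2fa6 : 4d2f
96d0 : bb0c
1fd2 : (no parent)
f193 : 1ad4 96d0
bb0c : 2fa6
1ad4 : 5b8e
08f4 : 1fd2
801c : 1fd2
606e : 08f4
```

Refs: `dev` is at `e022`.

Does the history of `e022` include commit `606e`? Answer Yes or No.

Ancestors of e022 (commits reachable by following parents): {08f4, 1ad4, 1fd2, 5b8e, 606e, dcd9, e022}.
606e is in that set, so it is an ancestor of e022.

Yes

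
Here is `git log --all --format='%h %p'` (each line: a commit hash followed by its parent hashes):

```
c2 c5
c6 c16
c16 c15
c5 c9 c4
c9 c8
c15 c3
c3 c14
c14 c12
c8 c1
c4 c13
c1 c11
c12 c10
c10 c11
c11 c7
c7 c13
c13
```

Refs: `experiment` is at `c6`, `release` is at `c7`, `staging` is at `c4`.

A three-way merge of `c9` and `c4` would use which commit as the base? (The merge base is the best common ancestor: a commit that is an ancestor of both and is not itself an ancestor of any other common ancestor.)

c13

Ancestors of c9: {c1, c11, c13, c7, c8, c9}.
Ancestors of c4: {c13, c4}.
Common ancestors: {c13}.
The only common ancestor is c13, so it is the merge base.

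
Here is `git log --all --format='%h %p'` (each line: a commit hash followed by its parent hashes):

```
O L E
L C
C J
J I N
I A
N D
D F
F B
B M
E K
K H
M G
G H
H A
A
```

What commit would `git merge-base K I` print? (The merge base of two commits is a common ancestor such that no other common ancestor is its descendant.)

Ancestors of K: {A, H, K}.
Ancestors of I: {A, I}.
Common ancestors: {A}.
The only common ancestor is A, so it is the merge base.

A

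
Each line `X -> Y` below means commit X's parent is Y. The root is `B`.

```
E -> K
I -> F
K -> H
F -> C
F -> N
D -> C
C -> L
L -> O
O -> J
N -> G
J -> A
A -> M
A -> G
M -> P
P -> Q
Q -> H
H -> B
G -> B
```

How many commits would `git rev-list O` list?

Walking parent pointers from O: reachable set = {A, B, G, H, J, M, O, P, Q}.
That is 9 commits.

9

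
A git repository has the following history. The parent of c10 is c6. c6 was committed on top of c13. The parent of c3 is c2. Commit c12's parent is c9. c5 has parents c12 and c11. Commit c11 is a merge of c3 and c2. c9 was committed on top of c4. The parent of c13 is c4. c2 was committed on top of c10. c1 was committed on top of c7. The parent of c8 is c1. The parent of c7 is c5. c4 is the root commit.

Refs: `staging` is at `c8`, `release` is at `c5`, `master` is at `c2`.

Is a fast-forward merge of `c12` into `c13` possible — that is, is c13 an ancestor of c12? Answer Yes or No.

A fast-forward from c13 to c12 is possible iff c13 is an ancestor of c12.
Ancestors of c12: {c12, c4, c9}.
c13 is not among them, so fast-forward is not possible.

No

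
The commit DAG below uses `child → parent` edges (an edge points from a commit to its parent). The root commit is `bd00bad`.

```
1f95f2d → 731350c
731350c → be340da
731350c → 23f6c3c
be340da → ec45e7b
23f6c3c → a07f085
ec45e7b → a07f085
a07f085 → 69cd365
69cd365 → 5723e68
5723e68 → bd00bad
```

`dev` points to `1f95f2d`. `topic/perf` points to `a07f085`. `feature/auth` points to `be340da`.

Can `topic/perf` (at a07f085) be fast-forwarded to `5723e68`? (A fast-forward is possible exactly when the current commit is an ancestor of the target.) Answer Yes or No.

A fast-forward from a07f085 to 5723e68 is possible iff a07f085 is an ancestor of 5723e68.
Ancestors of 5723e68: {5723e68, bd00bad}.
a07f085 is not among them, so fast-forward is not possible.

No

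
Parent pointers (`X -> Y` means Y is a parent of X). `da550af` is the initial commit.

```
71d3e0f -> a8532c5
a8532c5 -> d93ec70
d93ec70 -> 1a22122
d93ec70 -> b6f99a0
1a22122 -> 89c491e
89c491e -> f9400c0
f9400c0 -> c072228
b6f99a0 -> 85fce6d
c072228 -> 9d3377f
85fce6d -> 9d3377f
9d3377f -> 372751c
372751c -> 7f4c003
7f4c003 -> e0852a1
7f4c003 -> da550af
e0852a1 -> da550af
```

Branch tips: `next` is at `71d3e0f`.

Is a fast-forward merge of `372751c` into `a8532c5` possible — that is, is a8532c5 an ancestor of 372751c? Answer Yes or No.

A fast-forward from a8532c5 to 372751c is possible iff a8532c5 is an ancestor of 372751c.
Ancestors of 372751c: {372751c, 7f4c003, da550af, e0852a1}.
a8532c5 is not among them, so fast-forward is not possible.

No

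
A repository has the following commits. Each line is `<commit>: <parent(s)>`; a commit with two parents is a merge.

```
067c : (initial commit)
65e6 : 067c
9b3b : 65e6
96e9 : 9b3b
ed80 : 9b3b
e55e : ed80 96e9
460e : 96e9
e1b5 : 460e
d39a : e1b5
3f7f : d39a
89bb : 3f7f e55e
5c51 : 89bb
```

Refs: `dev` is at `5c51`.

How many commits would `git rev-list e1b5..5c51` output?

6

Reachable from 5c51: {067c, 3f7f, 460e, 5c51, 65e6, 89bb, 96e9, 9b3b, d39a, e1b5, e55e, ed80}.
Reachable from e1b5: {067c, 460e, 65e6, 96e9, 9b3b, e1b5}.
In 5c51's history but not e1b5's: {3f7f, 5c51, 89bb, d39a, e55e, ed80} — 6 commits.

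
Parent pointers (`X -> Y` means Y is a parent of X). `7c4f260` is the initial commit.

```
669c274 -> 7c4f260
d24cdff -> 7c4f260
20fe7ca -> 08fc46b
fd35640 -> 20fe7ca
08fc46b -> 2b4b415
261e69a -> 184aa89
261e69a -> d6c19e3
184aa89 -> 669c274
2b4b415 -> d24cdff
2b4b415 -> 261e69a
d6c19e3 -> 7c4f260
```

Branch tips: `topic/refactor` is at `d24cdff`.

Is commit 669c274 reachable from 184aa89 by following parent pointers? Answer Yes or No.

Yes

Ancestors of 184aa89 (commits reachable by following parents): {184aa89, 669c274, 7c4f260}.
669c274 is in that set, so it is an ancestor of 184aa89.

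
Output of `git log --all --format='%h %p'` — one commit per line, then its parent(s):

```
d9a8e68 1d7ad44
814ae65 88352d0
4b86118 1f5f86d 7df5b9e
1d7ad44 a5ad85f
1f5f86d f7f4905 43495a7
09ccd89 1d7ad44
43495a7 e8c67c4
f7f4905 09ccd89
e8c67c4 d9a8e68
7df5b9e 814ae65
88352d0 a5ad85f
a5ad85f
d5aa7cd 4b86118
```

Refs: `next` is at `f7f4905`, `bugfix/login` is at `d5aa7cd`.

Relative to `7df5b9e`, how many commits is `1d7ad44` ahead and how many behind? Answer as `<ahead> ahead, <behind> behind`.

Reachable from 1d7ad44: {1d7ad44, a5ad85f}.
Reachable from 7df5b9e: {7df5b9e, 814ae65, 88352d0, a5ad85f}.
Only in 1d7ad44's history (ahead): {1d7ad44} — 1.
Only in 7df5b9e's history (behind): {7df5b9e, 814ae65, 88352d0} — 3.

1 ahead, 3 behind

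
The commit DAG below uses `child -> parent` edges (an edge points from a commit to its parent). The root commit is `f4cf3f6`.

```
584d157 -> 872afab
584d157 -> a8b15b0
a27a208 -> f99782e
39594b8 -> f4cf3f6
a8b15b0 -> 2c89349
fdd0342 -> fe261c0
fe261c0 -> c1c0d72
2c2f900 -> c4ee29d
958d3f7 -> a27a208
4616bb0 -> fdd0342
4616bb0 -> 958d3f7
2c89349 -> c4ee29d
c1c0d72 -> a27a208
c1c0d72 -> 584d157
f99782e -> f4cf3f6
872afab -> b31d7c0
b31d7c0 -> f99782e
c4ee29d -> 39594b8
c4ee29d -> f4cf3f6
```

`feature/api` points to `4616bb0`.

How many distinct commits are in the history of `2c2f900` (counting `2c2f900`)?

Walking parent pointers from 2c2f900: reachable set = {2c2f900, 39594b8, c4ee29d, f4cf3f6}.
That is 4 commits.

4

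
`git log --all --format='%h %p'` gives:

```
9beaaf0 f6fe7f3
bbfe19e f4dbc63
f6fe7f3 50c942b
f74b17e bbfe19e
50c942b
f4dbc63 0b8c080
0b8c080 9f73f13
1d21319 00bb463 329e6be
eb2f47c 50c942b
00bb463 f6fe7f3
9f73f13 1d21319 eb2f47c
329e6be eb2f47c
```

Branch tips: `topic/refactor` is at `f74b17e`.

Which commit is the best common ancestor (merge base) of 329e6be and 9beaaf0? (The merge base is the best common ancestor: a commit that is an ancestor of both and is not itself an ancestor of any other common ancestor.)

50c942b

Ancestors of 329e6be: {329e6be, 50c942b, eb2f47c}.
Ancestors of 9beaaf0: {50c942b, 9beaaf0, f6fe7f3}.
Common ancestors: {50c942b}.
The only common ancestor is 50c942b, so it is the merge base.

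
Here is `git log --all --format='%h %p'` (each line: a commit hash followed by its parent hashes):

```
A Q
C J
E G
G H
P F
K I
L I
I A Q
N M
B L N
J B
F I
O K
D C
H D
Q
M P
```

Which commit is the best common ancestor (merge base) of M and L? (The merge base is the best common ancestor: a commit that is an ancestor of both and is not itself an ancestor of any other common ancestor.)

Ancestors of M: {A, F, I, M, P, Q}.
Ancestors of L: {A, I, L, Q}.
Common ancestors: {A, I, Q}.
Among these, I is not an ancestor of any other common ancestor — it is the merge base.

I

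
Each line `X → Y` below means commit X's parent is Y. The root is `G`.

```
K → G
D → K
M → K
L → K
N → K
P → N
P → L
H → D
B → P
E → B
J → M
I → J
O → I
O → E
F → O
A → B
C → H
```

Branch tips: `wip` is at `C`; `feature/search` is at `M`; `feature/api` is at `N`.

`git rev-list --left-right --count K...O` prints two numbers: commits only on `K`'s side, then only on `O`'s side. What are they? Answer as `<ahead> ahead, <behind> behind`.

0 ahead, 9 behind

Reachable from K: {G, K}.
Reachable from O: {B, E, G, I, J, K, L, M, N, O, P}.
Only in K's history (ahead): {} — 0.
Only in O's history (behind): {B, E, I, J, L, M, N, O, P} — 9.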